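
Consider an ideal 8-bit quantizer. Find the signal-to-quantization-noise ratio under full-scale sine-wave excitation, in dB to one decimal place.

SNR ≈ 6.02·N + 1.76 dB = 6.02·8 + 1.76 = 49.92 dB.

49.9 dB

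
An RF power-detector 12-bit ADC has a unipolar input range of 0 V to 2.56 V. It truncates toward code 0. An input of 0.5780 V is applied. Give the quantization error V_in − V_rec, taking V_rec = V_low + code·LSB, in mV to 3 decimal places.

One LSB is 2.56 V / 4096 = 0.625 mV.
(0.5780 − 0)/0.000625 = 924.8000; ⌊·⌋ gives code 924.
Reconstructed: 0.5775 V.
V_in − V_rec = 0.0005 V = 0.500 mV.

0.500 mV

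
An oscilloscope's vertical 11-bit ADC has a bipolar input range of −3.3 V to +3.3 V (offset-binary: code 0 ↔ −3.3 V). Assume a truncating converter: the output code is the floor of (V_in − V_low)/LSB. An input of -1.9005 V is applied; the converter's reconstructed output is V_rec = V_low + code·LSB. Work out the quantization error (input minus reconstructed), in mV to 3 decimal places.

Step size: 6.6 V ÷ 2^11 = 3.223 mV.
Scaled input = 434.2691 LSBs, so code = 434.
V_rec = (−3.3) + 434·0.00322266 = -1.9013672 V.
V_in − V_rec = 0.000867188 V = 0.867 mV.

0.867 mV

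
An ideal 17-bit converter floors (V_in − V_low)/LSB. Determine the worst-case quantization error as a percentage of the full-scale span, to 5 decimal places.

Truncating → worst-case error = 1 LSB = V_FS/2^17, so 100/131072 = 0.000762939 % of full scale.

0.00076 %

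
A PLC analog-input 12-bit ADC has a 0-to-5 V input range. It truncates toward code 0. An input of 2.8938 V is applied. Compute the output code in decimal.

code 2370

Full-scale span = 5 V; LSB = 5/2^12 = 1.221 mV.
(2.8938 − 0) / 0.0012207 = 2370.601 LSBs.
So the output code is 2370.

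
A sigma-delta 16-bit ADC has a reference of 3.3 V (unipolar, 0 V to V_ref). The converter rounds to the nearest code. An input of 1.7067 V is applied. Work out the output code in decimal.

code 33894

Full-scale span = 3.3 V; LSB = 3.3/2^16 = 50.35 µV.
(V_in − V_low)/LSB = (1.7067 − 0) / 5.0354e-05 = 33894.028.
round(33894.028) = 33894.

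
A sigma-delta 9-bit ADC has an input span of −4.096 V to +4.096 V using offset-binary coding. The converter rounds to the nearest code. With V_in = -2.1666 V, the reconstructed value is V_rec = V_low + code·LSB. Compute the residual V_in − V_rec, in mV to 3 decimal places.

-6.600 mV

Step size: 8.192 V ÷ 2^9 = 16.000 mV.
(V_in − V_low)/LSB = (-2.1666 − (−4.096))/0.016 = 120.5875 → code 121 (round).
Code 121 maps back to (−4.096) + 121×0.016 V = -2.16 V.
V_in − V_rec = -0.0066 V = -6.600 mV.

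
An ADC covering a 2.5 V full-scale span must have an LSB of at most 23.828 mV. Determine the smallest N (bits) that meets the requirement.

7 bits

Number of steps required ≥ 2.5 V / 23.828 mV = 104.92.
Need 2^N ≥ 104.92; 2^6 = 64, 2^7 = 128.
Minimum N = 7.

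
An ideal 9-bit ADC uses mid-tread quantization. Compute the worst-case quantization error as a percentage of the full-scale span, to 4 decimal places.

0.0977 %

Rounding → worst-case error = ½ LSB = V_FS/2^10, so 100/1024 = 0.0976562 % of full scale.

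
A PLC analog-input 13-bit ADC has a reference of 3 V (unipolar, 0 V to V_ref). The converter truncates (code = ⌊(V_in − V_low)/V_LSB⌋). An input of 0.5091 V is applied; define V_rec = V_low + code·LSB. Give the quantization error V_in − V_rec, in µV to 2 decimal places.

66.80 µV

Step size: 3 V ÷ 2^13 = 366.21 µV.
(0.5091 − 0)/0.000366211 = 1390.1824; ⌊·⌋ gives code 1390.
Code 1390 maps back to 0 + 1390×0.000366211 V = 0.5090332 V.
Error = 0.5091 − 0.5090332 = 6.67969e-05 V = 66.80 µV.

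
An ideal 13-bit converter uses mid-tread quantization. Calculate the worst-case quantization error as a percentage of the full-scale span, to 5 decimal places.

0.00610 %

Rounding → worst-case error = ½ LSB = V_FS/2^14, so 100/16384 = 0.00610352 % of full scale.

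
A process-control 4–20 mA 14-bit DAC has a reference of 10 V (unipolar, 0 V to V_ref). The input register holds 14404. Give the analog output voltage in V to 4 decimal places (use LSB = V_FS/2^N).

8.7915 V

LSB = 10 V / 2^14 = 0.610 mV.
V_out = 0 + 14404 × 0.000610352 V = 8.7915 V.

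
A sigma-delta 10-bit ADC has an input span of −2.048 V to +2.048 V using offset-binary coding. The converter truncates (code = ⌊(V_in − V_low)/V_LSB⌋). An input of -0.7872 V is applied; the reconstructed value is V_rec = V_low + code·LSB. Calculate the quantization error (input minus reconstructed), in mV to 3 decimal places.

Step size: 4.096 V ÷ 2^10 = 4.000 mV.
(-0.7872 − (−2.048))/0.004 = 315.2000; ⌊·⌋ gives code 315.
Code 315 maps back to (−2.048) + 315×0.004 V = -0.788 V.
Difference: 0.0008 V → 0.800 mV.

0.800 mV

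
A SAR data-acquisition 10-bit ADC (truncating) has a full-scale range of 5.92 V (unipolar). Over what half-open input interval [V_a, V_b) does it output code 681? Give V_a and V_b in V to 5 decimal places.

LSB = 5.92/2^10 = 5.781 mV.
V_a = V_low + 681·LSB = 3.93703 V; V_b = V_low + 682·LSB = 3.94281 V.

[3.93703 V, 3.94281 V)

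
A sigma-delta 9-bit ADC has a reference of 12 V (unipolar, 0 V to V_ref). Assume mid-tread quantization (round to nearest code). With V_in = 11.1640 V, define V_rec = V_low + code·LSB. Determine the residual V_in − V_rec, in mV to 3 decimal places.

One LSB is 12 V / 512 = 23.438 mV.
(11.1640 − 0)/0.0234375 = 476.3307; round gives code 476.
Reconstructed: 11.15625 V.
Error = 11.1640 − 11.15625 = 0.00775 V = 7.750 mV.

7.750 mV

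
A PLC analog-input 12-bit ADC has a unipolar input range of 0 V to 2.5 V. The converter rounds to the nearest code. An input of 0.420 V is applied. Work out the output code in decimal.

code 688

LSB = 2.5 V / 4096 = 0.610 mV.
Input sits at 688.128 steps above V_low.
round(688.128) = 688.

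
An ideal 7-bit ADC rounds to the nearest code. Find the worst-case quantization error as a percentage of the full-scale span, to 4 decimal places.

0.3906 %

Rounding → worst-case error = ½ LSB = V_FS/2^8, so 100/256 = 0.390625 % of full scale.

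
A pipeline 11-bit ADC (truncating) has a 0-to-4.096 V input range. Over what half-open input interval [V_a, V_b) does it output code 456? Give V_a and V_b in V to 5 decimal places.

LSB = 4.096/2^11 = 2.000 mV.
V_a = V_low + 456·LSB = 0.912 V; V_b = V_low + 457·LSB = 0.914 V.

[0.91200 V, 0.91400 V)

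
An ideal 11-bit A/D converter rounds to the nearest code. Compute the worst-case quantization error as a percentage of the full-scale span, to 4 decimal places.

0.0244 %

Rounding → worst-case error = ½ LSB = V_FS/2^12, so 100/4096 = 0.0244141 % of full scale.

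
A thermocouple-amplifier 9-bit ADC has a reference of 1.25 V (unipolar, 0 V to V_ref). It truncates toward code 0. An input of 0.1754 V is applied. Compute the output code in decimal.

code 71

With 512 levels over 1.25 V, one step is 2.441 mV.
(0.1754 − 0) / 0.00244141 = 71.844 LSBs.
Floor → code 71.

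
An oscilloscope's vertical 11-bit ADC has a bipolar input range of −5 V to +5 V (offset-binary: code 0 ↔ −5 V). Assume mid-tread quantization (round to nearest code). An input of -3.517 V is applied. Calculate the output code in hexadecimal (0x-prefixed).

With 2048 levels over 10 V, one step is 4.883 mV.
(V_in − V_low)/LSB = (-3.517 − (−5)) / 0.00488281 = 303.718.
So the output code is 304.
In hexadecimal (0x-prefixed): 0x130.

code 0x130 (decimal 304)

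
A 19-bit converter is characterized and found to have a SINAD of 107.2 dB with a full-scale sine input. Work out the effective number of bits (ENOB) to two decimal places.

17.51 bits

ENOB = (SINAD − 1.76) / 6.02 = (107.2 − 1.76)/6.02 = 17.515.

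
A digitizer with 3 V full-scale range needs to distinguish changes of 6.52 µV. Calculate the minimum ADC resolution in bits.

19 bits

Number of steps required ≥ 3 V / 6.52 µV = 460122.70.
Need 2^N ≥ 460122.70; 2^18 = 262144, 2^19 = 524288.
Minimum N = 19.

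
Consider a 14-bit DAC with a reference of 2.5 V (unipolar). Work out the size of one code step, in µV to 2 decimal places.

Full-scale span = 2.5 V.
LSB = 2.5 / 2^14 = 2.5 / 16384 = 0.000152588 V = 152.59 µV.

152.59 µV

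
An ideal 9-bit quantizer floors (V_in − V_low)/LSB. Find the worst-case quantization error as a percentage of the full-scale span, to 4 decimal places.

Truncating → worst-case error = 1 LSB = V_FS/2^9, so 100/512 = 0.195312 % of full scale.

0.1953 %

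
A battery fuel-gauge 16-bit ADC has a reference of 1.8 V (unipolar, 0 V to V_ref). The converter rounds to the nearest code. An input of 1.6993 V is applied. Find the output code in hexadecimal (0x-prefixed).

code 0xF1AE (decimal 61870)

With 65536 levels over 1.8 V, one step is 27.47 µV.
(1.6993 − 0) / 2.74658e-05 = 61869.625 LSBs.
Round → code 61870.
In hexadecimal (0x-prefixed): 0xF1AE.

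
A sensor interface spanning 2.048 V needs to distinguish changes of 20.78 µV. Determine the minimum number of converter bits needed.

Number of steps required ≥ 2.048 V / 20.78 µV = 98556.30.
Need 2^N ≥ 98556.30; 2^16 = 65536, 2^17 = 131072.
Minimum N = 17.

17 bits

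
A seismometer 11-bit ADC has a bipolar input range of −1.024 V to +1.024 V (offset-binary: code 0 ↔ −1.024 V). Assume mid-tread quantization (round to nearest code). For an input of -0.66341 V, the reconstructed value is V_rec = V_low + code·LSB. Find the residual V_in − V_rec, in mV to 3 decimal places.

One LSB is 2.048 V / 2048 = 1.000 mV.
(-0.66341 − (−1.024))/0.001 = 360.5900; round gives code 361.
Reconstructed: -0.663 V.
Difference: -0.00041 V → -0.410 mV.

-0.410 mV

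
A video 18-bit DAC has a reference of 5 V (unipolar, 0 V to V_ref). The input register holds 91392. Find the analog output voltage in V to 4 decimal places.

LSB = 5 V / 2^18 = 19.07 µV.
V_out = 0 + 91392 × 1.90735e-05 V = 1.74316 V.

1.7432 V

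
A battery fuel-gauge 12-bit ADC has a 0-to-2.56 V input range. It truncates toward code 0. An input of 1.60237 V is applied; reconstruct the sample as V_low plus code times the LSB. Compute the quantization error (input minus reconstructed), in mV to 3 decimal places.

0.495 mV

LSB = 2.56/2^12 = 0.625 mV.
(1.60237 − 0)/0.000625 = 2563.7920; ⌊·⌋ gives code 2563.
Reconstructed: 1.601875 V.
Difference: 0.000495 V → 0.495 mV.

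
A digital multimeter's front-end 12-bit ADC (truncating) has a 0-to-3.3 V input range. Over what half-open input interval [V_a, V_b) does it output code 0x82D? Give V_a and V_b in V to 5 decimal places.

LSB = 3.3/2^12 = 0.806 mV.
Code 0x82D = 2093 decimal.
V_a = V_low + 2093·LSB = 1.68625 V; V_b = V_low + 2094·LSB = 1.68706 V.

[1.68625 V, 1.68706 V)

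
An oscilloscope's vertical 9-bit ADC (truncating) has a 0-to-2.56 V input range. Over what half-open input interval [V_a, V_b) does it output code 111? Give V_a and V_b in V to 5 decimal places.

[0.55500 V, 0.56000 V)

LSB = 2.56/2^9 = 5.000 mV.
V_a = V_low + 111·LSB = 0.555 V; V_b = V_low + 112·LSB = 0.56 V.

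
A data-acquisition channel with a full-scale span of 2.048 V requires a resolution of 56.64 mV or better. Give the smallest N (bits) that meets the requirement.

Number of steps required ≥ 2.048 V / 56.64 mV = 36.16.
Need 2^N ≥ 36.16; 2^5 = 32, 2^6 = 64.
Minimum N = 6.

6 bits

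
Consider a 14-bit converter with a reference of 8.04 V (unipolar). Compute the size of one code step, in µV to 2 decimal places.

490.72 µV

Full-scale span = 8.04 V.
LSB = 8.04 / 2^14 = 8.04 / 16384 = 0.000490723 V = 490.72 µV.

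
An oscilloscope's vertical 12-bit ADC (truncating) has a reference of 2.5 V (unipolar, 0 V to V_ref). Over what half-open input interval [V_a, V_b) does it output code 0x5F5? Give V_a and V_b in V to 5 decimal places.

LSB = 2.5/2^12 = 0.610 mV.
Code 0x5F5 = 1525 decimal.
V_a = V_low + 1525·LSB = 0.930786 V; V_b = V_low + 1526·LSB = 0.931396 V.

[0.93079 V, 0.93140 V)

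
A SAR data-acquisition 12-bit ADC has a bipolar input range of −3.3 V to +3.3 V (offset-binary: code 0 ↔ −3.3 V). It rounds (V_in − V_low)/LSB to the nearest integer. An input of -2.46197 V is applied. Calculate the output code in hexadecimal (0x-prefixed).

code 0x208 (decimal 520)

With 4096 levels over 6.6 V, one step is 1.611 mV.
Input sits at 520.086 steps above V_low.
round(520.086) = 520.
In hexadecimal (0x-prefixed): 0x208.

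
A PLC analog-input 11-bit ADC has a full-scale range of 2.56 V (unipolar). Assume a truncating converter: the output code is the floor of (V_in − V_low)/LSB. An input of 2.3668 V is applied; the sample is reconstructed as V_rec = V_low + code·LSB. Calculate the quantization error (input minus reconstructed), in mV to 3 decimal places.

LSB = 2.56/2^11 = 1.250 mV.
(V_in − V_low)/LSB = (2.3668 − 0)/0.00125 = 1893.4400 → code 1893 (floor).
V_rec = 0 + 1893·0.00125 = 2.36625 V.
Difference: 0.00055 V → 0.550 mV.

0.550 mV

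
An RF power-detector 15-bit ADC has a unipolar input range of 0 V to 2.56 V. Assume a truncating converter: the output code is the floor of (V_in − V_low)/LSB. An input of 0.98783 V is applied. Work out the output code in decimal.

code 12644

LSB = 2.56 V / 32768 = 78.12 µV.
Input sits at 12644.224 steps above V_low.
Floor → code 12644.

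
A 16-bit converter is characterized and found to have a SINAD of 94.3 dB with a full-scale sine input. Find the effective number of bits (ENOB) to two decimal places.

15.37 bits

ENOB = (SINAD − 1.76) / 6.02 = (94.3 − 1.76)/6.02 = 15.372.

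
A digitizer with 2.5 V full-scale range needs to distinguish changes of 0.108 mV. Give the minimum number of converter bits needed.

15 bits

Number of steps required ≥ 2.5 V / 0.108 mV = 23148.15.
Need 2^N ≥ 23148.15; 2^14 = 16384, 2^15 = 32768.
Minimum N = 15.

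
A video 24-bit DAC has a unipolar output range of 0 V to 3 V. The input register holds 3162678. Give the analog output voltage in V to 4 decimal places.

LSB = 3 V / 2^24 = 0.18 µV.
V_out = 0 + 3162678 × 1.78814e-07 V = 0.565531 V.

0.5655 V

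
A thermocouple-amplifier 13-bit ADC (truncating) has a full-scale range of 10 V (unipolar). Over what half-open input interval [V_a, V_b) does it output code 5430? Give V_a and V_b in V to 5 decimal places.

LSB = 10/2^13 = 1.221 mV.
V_a = V_low + 5430·LSB = 6.62842 V; V_b = V_low + 5431·LSB = 6.62964 V.

[6.62842 V, 6.62964 V)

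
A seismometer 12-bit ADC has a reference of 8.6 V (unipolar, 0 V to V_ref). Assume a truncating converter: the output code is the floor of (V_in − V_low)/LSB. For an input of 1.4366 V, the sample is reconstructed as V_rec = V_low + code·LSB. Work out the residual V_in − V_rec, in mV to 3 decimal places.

One LSB is 8.6 V / 4096 = 2.100 mV.
Scaled input = 684.2225 LSBs, so code = 684.
Code 684 maps back to 0 + 684×0.00209961 V = 1.4361328 V.
Error = 1.4366 − 1.4361328 = 0.000467187 V = 0.467 mV.

0.467 mV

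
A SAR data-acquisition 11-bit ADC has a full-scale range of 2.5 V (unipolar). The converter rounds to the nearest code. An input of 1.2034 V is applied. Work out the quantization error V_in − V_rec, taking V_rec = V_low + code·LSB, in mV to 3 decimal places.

LSB = 2.5/2^11 = 1.221 mV.
(1.2034 − 0)/0.0012207 = 985.8253; round gives code 986.
V_rec = 0 + 986·0.0012207 = 1.2036133 V.
Error = 1.2034 − 1.2036133 = -0.000213281 V = -0.213 mV.

-0.213 mV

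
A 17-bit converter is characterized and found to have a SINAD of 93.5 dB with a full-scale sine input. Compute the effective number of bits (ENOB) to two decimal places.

ENOB = (SINAD − 1.76) / 6.02 = (93.5 − 1.76)/6.02 = 15.239.

15.24 bits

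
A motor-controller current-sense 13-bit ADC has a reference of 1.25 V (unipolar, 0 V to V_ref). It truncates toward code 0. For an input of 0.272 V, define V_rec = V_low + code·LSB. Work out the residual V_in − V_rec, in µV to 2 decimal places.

88.38 µV

One LSB is 1.25 V / 8192 = 152.59 µV.
(0.272 − 0)/0.000152588 = 1782.5792; ⌊·⌋ gives code 1782.
Reconstructed: 0.27191162 V.
Error = 0.272 − 0.27191162 = 8.83789e-05 V = 88.38 µV.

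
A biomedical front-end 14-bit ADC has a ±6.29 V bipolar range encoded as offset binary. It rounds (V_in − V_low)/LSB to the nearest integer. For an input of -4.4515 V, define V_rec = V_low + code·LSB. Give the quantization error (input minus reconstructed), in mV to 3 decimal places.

One LSB is 12.58 V / 16384 = 0.768 mV.
Scaled input = 2394.4343 LSBs, so code = 2394.
Code 2394 maps back to (−6.29) + 2394×0.000767822 V = -4.4518335 V.
Error = -4.4515 − (−4.4518335) = 0.000333496 V = 0.333 mV.

0.333 mV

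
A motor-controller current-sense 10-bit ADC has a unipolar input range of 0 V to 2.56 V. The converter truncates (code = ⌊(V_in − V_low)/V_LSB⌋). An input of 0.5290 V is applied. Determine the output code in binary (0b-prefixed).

code 0b11010011 (decimal 211)

With 1024 levels over 2.56 V, one step is 2.500 mV.
Input sits at 211.600 steps above V_low.
Floor → code 211.
In binary (0b-prefixed): 0b11010011.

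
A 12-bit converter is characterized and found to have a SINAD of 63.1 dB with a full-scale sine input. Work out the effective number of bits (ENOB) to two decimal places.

ENOB = (SINAD − 1.76) / 6.02 = (63.1 − 1.76)/6.02 = 10.189.

10.19 bits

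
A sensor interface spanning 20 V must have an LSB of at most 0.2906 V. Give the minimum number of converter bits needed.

Number of steps required ≥ 20 V / 0.2906 V = 68.82.
Need 2^N ≥ 68.82; 2^6 = 64, 2^7 = 128.
Minimum N = 7.

7 bits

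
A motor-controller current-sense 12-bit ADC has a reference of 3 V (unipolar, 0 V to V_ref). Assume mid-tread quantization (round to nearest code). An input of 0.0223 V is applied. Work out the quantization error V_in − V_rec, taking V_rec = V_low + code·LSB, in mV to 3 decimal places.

Step size: 3 V ÷ 2^12 = 0.732 mV.
(0.0223 − 0)/0.000732422 = 30.4469; round gives code 30.
Reconstructed: 0.021972656 V.
V_in − V_rec = 0.000327344 V = 0.327 mV.

0.327 mV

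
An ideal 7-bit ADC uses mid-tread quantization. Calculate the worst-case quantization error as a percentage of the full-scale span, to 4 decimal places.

0.3906 %

Rounding → worst-case error = ½ LSB = V_FS/2^8, so 100/256 = 0.390625 % of full scale.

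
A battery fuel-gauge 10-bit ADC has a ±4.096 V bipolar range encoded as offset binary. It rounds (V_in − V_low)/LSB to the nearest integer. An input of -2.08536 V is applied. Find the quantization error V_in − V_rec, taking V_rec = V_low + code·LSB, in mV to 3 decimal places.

2.640 mV

One LSB is 8.192 V / 1024 = 8.000 mV.
Scaled input = 251.3300 LSBs, so code = 251.
Code 251 maps back to (−4.096) + 251×0.008 V = -2.088 V.
Difference: 0.00264 V → 2.640 mV.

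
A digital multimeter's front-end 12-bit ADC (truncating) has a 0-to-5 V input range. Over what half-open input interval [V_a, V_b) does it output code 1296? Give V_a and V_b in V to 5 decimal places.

LSB = 5/2^12 = 1.221 mV.
V_a = V_low + 1296·LSB = 1.58203 V; V_b = V_low + 1297·LSB = 1.58325 V.

[1.58203 V, 1.58325 V)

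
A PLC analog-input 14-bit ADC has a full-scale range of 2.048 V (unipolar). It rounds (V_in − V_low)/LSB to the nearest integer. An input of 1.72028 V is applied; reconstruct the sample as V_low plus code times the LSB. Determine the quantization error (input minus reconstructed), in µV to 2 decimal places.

Step size: 2.048 V ÷ 2^14 = 125.00 µV.
(V_in − V_low)/LSB = (1.72028 − 0)/0.000125 = 13762.2400 → code 13762 (round).
V_rec = 0 + 13762·0.000125 = 1.72025 V.
V_in − V_rec = 3e-05 V = 30.00 µV.

30.00 µV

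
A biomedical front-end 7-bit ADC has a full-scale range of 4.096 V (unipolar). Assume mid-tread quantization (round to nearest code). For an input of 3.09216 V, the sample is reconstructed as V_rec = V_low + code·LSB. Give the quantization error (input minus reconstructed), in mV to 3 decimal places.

Step size: 4.096 V ÷ 2^7 = 32.000 mV.
(3.09216 − 0)/0.032 = 96.6300; round gives code 97.
V_rec = 0 + 97·0.032 = 3.104 V.
Difference: -0.01184 V → -11.840 mV.

-11.840 mV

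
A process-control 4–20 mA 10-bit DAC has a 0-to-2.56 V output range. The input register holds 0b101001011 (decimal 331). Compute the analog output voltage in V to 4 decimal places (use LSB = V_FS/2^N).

0.8275 V

LSB = 2.56 V / 2^10 = 2.500 mV.
Code 0b101001011 = 331 decimal.
V_out = 0 + 331 × 0.0025 V = 0.8275 V.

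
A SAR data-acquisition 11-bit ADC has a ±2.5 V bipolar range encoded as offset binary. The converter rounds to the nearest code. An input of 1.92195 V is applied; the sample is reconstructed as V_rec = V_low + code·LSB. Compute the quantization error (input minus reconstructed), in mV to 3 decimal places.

0.563 mV

One LSB is 5 V / 2048 = 2.441 mV.
Scaled input = 1811.2307 LSBs, so code = 1811.
V_rec = (−2.5) + 1811·0.00244141 = 1.9213867 V.
Difference: 0.000563281 V → 0.563 mV.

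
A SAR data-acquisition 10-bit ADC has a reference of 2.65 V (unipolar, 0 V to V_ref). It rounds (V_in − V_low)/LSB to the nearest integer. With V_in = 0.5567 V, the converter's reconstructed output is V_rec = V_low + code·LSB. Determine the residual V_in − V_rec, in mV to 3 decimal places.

0.304 mV

One LSB is 2.65 V / 1024 = 2.588 mV.
(V_in − V_low)/LSB = (0.5567 − 0)/0.00258789 = 215.1173 → code 215 (round).
V_rec = 0 + 215·0.00258789 = 0.55639648 V.
V_in − V_rec = 0.000303516 V = 0.304 mV.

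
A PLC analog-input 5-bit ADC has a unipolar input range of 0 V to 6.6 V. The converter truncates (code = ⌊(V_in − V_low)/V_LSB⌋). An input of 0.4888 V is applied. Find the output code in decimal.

code 2

LSB = 6.6 V / 32 = 206.250 mV.
(V_in − V_low)/LSB = (0.4888 − 0) / 0.20625 = 2.370.
⌊·⌋(2.370) = 2.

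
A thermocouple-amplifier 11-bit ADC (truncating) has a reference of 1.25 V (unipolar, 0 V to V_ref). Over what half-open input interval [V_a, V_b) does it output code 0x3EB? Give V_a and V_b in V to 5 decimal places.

[0.61218 V, 0.61279 V)

LSB = 1.25/2^11 = 0.610 mV.
Code 0x3EB = 1003 decimal.
V_a = V_low + 1003·LSB = 0.612183 V; V_b = V_low + 1004·LSB = 0.612793 V.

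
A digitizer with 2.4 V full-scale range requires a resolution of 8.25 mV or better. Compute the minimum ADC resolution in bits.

Number of steps required ≥ 2.4 V / 8.25 mV = 290.91.
Need 2^N ≥ 290.91; 2^8 = 256, 2^9 = 512.
Minimum N = 9.

9 bits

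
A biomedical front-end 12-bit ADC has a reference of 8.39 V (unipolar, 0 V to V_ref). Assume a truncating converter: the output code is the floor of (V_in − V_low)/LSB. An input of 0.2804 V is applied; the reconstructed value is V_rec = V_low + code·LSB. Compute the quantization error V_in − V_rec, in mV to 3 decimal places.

LSB = 8.39/2^12 = 2.048 mV.
(0.2804 − 0)/0.00204834 = 136.8913; ⌊·⌋ gives code 136.
V_rec = 0 + 136·0.00204834 = 0.27857422 V.
V_in − V_rec = 0.00182578 V = 1.826 mV.

1.826 mV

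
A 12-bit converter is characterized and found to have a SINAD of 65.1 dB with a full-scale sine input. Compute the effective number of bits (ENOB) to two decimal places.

ENOB = (SINAD − 1.76) / 6.02 = (65.1 − 1.76)/6.02 = 10.522.

10.52 bits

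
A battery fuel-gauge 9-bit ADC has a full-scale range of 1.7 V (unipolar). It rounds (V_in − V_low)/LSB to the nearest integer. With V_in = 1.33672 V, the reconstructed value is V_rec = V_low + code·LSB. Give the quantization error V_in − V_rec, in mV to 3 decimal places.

-1.366 mV

Step size: 1.7 V ÷ 2^9 = 3.320 mV.
Scaled input = 402.5886 LSBs, so code = 403.
V_rec = 0 + 403·0.00332031 = 1.3380859 V.
V_in − V_rec = -0.00136594 V = -1.366 mV.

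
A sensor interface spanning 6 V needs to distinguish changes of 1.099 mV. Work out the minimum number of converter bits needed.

13 bits

Number of steps required ≥ 6 V / 1.099 mV = 5459.51.
Need 2^N ≥ 5459.51; 2^12 = 4096, 2^13 = 8192.
Minimum N = 13.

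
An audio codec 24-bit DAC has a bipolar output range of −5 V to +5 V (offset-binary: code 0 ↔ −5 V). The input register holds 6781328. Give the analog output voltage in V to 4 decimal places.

-0.9580 V

LSB = 10 V / 2^24 = 0.60 µV.
V_out = (−5) + 6781328 × 5.96046e-07 V = -0.958014 V.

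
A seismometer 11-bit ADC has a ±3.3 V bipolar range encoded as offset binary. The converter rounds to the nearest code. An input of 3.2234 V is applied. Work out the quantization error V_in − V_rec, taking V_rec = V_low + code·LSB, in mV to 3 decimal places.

0.744 mV

One LSB is 6.6 V / 2048 = 3.223 mV.
(V_in − V_low)/LSB = (3.2234 − (−3.3))/0.00322266 = 2024.2308 → code 2024 (round).
V_rec = (−3.3) + 2024·0.00322266 = 3.2226562 V.
Error = 3.2234 − 3.2226562 = 0.00074375 V = 0.744 mV.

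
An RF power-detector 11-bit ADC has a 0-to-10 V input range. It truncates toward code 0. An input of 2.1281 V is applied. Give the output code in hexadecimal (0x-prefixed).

With 2048 levels over 10 V, one step is 4.883 mV.
(2.1281 − 0) / 0.00488281 = 435.835 LSBs.
⌊·⌋(435.835) = 435.
In hexadecimal (0x-prefixed): 0x1B3.

code 0x1B3 (decimal 435)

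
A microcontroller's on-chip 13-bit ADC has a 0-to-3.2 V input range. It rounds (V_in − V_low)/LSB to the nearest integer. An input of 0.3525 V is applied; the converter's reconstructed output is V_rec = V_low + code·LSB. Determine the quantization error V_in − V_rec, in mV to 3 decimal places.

0.156 mV

Step size: 3.2 V ÷ 2^13 = 390.62 µV.
Scaled input = 902.4000 LSBs, so code = 902.
V_rec = 0 + 902·0.000390625 = 0.35234375 V.
Difference: 0.00015625 V → 0.156 mV.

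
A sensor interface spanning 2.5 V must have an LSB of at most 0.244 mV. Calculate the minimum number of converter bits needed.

Number of steps required ≥ 2.5 V / 0.244 mV = 10245.90.
Need 2^N ≥ 10245.90; 2^13 = 8192, 2^14 = 16384.
Minimum N = 14.

14 bits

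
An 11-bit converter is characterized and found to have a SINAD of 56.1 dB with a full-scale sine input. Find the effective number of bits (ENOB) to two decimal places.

ENOB = (SINAD − 1.76) / 6.02 = (56.1 − 1.76)/6.02 = 9.027.

9.03 bits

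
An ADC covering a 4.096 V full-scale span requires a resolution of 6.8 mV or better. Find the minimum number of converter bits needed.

10 bits

Number of steps required ≥ 4.096 V / 6.8 mV = 602.35.
Need 2^N ≥ 602.35; 2^9 = 512, 2^10 = 1024.
Minimum N = 10.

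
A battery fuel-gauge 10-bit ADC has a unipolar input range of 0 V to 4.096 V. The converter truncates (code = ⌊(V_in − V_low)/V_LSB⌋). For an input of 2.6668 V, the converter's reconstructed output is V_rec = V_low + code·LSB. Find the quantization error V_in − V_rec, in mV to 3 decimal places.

2.800 mV

LSB = 4.096/2^10 = 4.000 mV.
(V_in − V_low)/LSB = (2.6668 − 0)/0.004 = 666.7000 → code 666 (floor).
Reconstructed: 2.664 V.
Difference: 0.0028 V → 2.800 mV.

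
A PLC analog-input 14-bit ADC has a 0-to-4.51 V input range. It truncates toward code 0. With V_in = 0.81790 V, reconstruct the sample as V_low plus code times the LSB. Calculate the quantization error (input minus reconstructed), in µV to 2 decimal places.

LSB = 4.51/2^14 = 275.27 µV.
(0.81790 − 0)/0.000275269 = 2971.2802; ⌊·⌋ gives code 2971.
Code 2971 maps back to 0 + 2971×0.000275269 V = 0.81782288 V.
V_in − V_rec = 7.7124e-05 V = 77.12 µV.

77.12 µV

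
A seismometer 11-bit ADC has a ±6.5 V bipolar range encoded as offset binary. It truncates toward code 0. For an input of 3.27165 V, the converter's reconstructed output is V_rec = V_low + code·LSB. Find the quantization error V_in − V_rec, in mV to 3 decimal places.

LSB = 13/2^11 = 6.348 mV.
Scaled input = 1539.4107 LSBs, so code = 1539.
Reconstructed: 3.269043 V.
V_in − V_rec = 0.00260703 V = 2.607 mV.

2.607 mV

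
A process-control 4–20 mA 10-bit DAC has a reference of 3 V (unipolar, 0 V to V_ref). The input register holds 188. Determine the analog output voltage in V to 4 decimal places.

LSB = 3 V / 2^10 = 2.930 mV.
V_out = 0 + 188 × 0.00292969 V = 0.550781 V.

0.5508 V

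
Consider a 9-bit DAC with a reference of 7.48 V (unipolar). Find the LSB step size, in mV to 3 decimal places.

14.609 mV

Full-scale span = 7.48 V.
LSB = 7.48 / 2^9 = 7.48 / 512 = 0.0146094 V = 14.609 mV.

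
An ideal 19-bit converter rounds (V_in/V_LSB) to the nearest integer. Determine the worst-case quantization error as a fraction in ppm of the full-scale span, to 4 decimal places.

0.9537 ppm

Rounding → worst-case error = ½ LSB = V_FS/2^20, so 1e+06/1048576 = 0.953674 ppm of full scale.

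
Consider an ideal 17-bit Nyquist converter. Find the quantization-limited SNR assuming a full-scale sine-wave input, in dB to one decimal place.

SNR ≈ 6.02·N + 1.76 dB = 6.02·17 + 1.76 = 104.10 dB.

104.1 dB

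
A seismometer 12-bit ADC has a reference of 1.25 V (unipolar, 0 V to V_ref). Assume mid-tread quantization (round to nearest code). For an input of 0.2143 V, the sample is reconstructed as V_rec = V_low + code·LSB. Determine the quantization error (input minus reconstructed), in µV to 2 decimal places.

One LSB is 1.25 V / 4096 = 305.18 µV.
Scaled input = 702.2182 LSBs, so code = 702.
V_rec = 0 + 702·0.000305176 = 0.2142334 V.
Error = 0.2143 − 0.2142334 = 6.66016e-05 V = 66.60 µV.

66.60 µV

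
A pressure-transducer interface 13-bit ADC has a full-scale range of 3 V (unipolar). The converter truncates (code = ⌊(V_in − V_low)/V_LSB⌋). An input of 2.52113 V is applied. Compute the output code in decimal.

code 6884

LSB = 3 V / 8192 = 366.21 µV.
(V_in − V_low)/LSB = (2.52113 − 0) / 0.000366211 = 6884.366.
⌊·⌋(6884.366) = 6884.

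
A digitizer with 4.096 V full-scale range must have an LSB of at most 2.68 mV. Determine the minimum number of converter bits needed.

Number of steps required ≥ 4.096 V / 2.68 mV = 1528.36.
Need 2^N ≥ 1528.36; 2^10 = 1024, 2^11 = 2048.
Minimum N = 11.

11 bits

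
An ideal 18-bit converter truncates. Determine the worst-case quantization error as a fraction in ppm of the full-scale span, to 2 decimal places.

Truncating → worst-case error = 1 LSB = V_FS/2^18, so 1e+06/262144 = 3.8147 ppm of full scale.

3.81 ppm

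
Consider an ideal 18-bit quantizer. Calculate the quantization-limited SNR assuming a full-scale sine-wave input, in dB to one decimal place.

SNR ≈ 6.02·N + 1.76 dB = 6.02·18 + 1.76 = 110.12 dB.

110.1 dB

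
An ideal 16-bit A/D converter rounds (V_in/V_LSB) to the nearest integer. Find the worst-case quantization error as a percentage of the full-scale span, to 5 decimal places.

0.00076 %

Rounding → worst-case error = ½ LSB = V_FS/2^17, so 100/131072 = 0.000762939 % of full scale.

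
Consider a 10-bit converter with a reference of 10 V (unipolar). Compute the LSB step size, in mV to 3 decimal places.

Full-scale span = 10 V.
LSB = 10 / 2^10 = 10 / 1024 = 0.00976562 V = 9.766 mV.

9.766 mV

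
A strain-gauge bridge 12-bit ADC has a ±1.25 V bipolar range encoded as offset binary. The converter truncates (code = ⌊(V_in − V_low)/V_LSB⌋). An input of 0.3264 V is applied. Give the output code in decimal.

code 2582

With 4096 levels over 2.5 V, one step is 0.610 mV.
(0.3264 − (−1.25)) / 0.000610352 = 2582.774 LSBs.
⌊·⌋(2582.774) = 2582.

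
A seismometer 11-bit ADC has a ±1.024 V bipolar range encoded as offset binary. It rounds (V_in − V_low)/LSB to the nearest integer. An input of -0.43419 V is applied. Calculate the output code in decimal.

code 590

Full-scale span = 2.048 V; LSB = 2.048/2^11 = 1.000 mV.
(V_in − V_low)/LSB = (-0.43419 − (−1.024)) / 0.001 = 589.810.
round(589.810) = 590.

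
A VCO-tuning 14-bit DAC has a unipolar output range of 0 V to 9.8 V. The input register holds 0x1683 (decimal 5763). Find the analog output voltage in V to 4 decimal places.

LSB = 9.8 V / 2^14 = 0.598 mV.
Code 0x1683 = 5763 decimal.
V_out = 0 + 5763 × 0.000598145 V = 3.44711 V.

3.4471 V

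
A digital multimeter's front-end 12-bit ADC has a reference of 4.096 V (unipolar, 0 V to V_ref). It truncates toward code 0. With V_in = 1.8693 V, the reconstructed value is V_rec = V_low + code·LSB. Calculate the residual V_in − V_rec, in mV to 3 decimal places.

0.300 mV

One LSB is 4.096 V / 4096 = 1.000 mV.
Scaled input = 1869.3000 LSBs, so code = 1869.
V_rec = 0 + 1869·0.001 = 1.869 V.
Difference: 0.0003 V → 0.300 mV.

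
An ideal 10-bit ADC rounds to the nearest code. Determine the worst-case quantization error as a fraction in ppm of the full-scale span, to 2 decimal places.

Rounding → worst-case error = ½ LSB = V_FS/2^11, so 1e+06/2048 = 488.281 ppm of full scale.

488.28 ppm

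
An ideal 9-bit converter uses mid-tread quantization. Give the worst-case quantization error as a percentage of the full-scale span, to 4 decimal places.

Rounding → worst-case error = ½ LSB = V_FS/2^10, so 100/1024 = 0.0976562 % of full scale.

0.0977 %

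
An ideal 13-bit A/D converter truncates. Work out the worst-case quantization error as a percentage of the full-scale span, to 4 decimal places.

0.0122 %

Truncating → worst-case error = 1 LSB = V_FS/2^13, so 100/8192 = 0.012207 % of full scale.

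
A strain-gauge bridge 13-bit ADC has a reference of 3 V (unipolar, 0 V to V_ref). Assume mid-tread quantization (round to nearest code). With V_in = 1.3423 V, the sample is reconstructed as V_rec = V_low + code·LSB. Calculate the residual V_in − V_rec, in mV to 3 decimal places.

0.137 mV

One LSB is 3 V / 8192 = 366.21 µV.
(V_in − V_low)/LSB = (1.3423 − 0)/0.000366211 = 3665.3739 → code 3665 (round).
Code 3665 maps back to 0 + 3665×0.000366211 V = 1.3421631 V.
V_in − V_rec = 0.000136914 V = 0.137 mV.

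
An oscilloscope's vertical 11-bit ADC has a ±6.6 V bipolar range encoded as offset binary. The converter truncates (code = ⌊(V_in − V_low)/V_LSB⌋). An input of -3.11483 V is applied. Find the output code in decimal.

code 540

Full-scale span = 13.2 V; LSB = 13.2/2^11 = 6.445 mV.
(V_in − V_low)/LSB = (-3.11483 − (−6.6)) / 0.00644531 = 540.729.
⌊·⌋(540.729) = 540.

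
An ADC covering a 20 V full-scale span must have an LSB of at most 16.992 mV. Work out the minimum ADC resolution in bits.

Number of steps required ≥ 20 V / 16.992 mV = 1177.02.
Need 2^N ≥ 1177.02; 2^10 = 1024, 2^11 = 2048.
Minimum N = 11.

11 bits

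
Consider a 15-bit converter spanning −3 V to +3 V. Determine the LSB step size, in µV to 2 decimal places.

183.11 µV

Full-scale span = 6 V.
LSB = 6 / 2^15 = 6 / 32768 = 0.000183105 V = 183.11 µV.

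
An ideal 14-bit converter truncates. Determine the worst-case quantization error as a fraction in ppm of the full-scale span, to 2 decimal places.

Truncating → worst-case error = 1 LSB = V_FS/2^14, so 1e+06/16384 = 61.0352 ppm of full scale.

61.04 ppm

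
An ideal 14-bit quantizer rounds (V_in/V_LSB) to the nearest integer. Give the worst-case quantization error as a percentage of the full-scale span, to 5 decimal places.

Rounding → worst-case error = ½ LSB = V_FS/2^15, so 100/32768 = 0.00305176 % of full scale.

0.00305 %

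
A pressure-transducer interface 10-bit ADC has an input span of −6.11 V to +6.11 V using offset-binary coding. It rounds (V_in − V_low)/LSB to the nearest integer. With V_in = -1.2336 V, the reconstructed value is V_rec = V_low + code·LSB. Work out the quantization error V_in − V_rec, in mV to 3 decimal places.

One LSB is 12.22 V / 1024 = 11.934 mV.
(-1.2336 − (−6.11))/0.0119336 = 408.6280; round gives code 409.
V_rec = (−6.11) + 409·0.0119336 = -1.2291602 V.
V_in − V_rec = -0.00443984 V = -4.440 mV.

-4.440 mV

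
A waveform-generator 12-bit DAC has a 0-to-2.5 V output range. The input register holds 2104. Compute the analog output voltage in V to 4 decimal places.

1.2842 V

LSB = 2.5 V / 2^12 = 0.610 mV.
V_out = 0 + 2104 × 0.000610352 V = 1.28418 V.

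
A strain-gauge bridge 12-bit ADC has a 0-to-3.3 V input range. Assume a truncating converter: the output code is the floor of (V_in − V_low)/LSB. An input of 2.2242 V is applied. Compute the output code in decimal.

code 2760

Full-scale span = 3.3 V; LSB = 3.3/2^12 = 0.806 mV.
(V_in − V_low)/LSB = (2.2242 − 0) / 0.000805664 = 2760.704.
Floor → code 2760.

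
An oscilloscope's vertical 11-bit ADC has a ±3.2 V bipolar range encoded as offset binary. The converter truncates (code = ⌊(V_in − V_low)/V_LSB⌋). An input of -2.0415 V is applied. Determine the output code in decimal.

code 370

With 2048 levels over 6.4 V, one step is 3.125 mV.
Input sits at 370.720 steps above V_low.
⌊·⌋(370.720) = 370.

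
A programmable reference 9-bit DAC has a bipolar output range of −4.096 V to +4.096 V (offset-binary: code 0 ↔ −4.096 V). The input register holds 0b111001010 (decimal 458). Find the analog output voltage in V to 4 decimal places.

3.2320 V

LSB = 8.192 V / 2^9 = 16.000 mV.
Code 0b111001010 = 458 decimal.
V_out = (−4.096) + 458 × 0.016 V = 3.232 V.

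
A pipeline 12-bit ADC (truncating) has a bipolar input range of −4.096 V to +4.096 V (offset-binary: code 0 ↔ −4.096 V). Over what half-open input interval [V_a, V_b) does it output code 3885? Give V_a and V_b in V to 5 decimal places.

[3.67400 V, 3.67600 V)

LSB = 8.192/2^12 = 2.000 mV.
V_a = V_low + 3885·LSB = 3.674 V; V_b = V_low + 3886·LSB = 3.676 V.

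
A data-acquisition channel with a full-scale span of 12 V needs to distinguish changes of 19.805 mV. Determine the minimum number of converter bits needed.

Number of steps required ≥ 12 V / 19.805 mV = 605.91.
Need 2^N ≥ 605.91; 2^9 = 512, 2^10 = 1024.
Minimum N = 10.

10 bits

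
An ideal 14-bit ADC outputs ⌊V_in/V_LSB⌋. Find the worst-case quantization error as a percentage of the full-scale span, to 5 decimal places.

0.00610 %

Truncating → worst-case error = 1 LSB = V_FS/2^14, so 100/16384 = 0.00610352 % of full scale.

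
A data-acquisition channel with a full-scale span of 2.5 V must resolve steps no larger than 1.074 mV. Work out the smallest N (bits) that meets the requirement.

Number of steps required ≥ 2.5 V / 1.074 mV = 2327.75.
Need 2^N ≥ 2327.75; 2^11 = 2048, 2^12 = 4096.
Minimum N = 12.

12 bits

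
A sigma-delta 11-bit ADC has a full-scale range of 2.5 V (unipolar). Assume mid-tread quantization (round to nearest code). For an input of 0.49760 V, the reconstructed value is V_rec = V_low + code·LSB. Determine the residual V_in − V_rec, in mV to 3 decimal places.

-0.447 mV

LSB = 2.5/2^11 = 1.221 mV.
(V_in − V_low)/LSB = (0.49760 − 0)/0.0012207 = 407.6339 → code 408 (round).
Reconstructed: 0.49804688 V.
V_in − V_rec = -0.000446875 V = -0.447 mV.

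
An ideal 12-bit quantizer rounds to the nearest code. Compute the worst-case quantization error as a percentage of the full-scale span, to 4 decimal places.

0.0122 %

Rounding → worst-case error = ½ LSB = V_FS/2^13, so 100/8192 = 0.012207 % of full scale.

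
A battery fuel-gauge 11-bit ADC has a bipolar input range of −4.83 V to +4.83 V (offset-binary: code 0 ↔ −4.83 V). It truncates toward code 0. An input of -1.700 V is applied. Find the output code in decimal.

code 663

Full-scale span = 9.66 V; LSB = 9.66/2^11 = 4.717 mV.
(-1.700 − (−4.83)) / 0.0047168 = 663.586 LSBs.
So the output code is 663.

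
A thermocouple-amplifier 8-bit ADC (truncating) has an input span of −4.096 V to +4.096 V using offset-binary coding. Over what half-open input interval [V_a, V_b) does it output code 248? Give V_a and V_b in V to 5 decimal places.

LSB = 8.192/2^8 = 32.000 mV.
V_a = V_low + 248·LSB = 3.84 V; V_b = V_low + 249·LSB = 3.872 V.

[3.84000 V, 3.87200 V)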